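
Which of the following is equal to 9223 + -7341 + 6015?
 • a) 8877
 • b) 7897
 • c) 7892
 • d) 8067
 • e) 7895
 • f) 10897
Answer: b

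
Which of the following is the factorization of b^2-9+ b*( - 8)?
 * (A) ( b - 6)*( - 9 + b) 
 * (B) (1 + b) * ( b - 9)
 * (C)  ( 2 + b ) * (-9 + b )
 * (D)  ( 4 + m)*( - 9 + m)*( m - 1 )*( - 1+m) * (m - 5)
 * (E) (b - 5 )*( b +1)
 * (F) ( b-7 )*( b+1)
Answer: B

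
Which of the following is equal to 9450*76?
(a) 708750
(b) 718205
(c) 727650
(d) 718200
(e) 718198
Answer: d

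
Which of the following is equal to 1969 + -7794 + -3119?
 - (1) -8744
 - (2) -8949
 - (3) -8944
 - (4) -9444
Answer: 3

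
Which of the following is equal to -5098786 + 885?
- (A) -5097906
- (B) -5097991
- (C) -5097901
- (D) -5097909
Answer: C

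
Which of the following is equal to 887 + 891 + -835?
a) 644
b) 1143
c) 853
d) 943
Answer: d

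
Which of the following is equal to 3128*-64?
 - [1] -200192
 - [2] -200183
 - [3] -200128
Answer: 1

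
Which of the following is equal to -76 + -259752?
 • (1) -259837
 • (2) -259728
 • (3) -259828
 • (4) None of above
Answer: 3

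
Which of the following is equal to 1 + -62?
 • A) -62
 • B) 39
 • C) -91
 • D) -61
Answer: D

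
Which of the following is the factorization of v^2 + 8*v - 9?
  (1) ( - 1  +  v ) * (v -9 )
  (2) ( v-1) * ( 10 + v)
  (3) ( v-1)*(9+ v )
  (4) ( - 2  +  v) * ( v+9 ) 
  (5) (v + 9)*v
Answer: 3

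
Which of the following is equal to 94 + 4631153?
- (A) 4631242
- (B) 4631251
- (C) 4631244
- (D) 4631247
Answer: D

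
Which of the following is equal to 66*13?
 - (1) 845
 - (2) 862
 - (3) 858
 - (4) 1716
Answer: 3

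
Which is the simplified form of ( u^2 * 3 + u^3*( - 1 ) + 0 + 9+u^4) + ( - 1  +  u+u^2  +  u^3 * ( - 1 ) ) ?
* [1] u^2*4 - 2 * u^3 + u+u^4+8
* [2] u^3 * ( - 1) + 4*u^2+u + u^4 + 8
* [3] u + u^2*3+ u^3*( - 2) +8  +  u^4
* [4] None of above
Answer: 1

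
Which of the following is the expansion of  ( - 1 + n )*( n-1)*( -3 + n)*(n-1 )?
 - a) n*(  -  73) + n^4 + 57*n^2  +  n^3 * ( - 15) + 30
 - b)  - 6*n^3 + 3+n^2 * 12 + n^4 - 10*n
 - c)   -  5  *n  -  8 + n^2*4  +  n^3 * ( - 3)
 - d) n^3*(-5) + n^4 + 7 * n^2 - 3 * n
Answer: b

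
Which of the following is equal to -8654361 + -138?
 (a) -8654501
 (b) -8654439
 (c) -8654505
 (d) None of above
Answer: d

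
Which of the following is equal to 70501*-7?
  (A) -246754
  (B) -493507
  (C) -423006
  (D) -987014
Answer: B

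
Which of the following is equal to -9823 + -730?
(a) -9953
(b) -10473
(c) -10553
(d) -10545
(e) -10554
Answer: c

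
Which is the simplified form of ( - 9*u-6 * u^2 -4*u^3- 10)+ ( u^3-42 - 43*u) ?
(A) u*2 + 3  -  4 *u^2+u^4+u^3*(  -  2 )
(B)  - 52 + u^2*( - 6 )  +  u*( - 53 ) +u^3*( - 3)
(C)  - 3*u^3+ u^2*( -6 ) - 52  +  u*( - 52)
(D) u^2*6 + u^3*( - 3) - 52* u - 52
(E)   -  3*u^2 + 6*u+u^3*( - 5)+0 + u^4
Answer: C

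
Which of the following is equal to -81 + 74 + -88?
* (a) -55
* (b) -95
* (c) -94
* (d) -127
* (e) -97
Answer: b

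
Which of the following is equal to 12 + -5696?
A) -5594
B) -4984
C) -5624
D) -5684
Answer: D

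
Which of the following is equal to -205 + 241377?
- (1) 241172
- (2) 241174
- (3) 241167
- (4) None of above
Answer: 1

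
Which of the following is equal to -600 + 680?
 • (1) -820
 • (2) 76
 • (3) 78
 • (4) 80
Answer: 4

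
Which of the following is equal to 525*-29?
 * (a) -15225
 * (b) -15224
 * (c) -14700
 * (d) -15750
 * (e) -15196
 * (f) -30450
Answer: a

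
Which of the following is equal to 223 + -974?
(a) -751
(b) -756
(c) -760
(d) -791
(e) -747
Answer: a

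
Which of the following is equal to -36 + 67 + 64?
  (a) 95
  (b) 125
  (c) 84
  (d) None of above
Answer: a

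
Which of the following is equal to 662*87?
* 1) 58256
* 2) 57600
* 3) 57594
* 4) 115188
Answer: 3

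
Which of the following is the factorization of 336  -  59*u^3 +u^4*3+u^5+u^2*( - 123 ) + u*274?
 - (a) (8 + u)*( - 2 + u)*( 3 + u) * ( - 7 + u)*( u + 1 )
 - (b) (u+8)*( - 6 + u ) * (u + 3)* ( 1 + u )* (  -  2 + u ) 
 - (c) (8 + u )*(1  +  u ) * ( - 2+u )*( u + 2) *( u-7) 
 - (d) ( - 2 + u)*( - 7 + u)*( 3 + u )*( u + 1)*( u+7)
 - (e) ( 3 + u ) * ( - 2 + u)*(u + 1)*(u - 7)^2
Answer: a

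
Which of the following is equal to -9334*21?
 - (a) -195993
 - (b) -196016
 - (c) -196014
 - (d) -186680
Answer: c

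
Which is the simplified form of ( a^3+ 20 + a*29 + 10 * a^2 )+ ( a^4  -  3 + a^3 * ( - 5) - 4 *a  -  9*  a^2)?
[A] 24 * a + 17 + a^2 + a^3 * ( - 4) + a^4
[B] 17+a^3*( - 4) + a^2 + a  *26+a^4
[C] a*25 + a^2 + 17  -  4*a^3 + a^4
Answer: C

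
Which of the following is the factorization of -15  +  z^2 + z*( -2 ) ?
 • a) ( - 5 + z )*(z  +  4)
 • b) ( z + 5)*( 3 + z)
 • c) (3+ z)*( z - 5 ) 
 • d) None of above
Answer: c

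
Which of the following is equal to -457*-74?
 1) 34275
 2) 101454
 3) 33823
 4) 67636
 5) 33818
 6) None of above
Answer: 5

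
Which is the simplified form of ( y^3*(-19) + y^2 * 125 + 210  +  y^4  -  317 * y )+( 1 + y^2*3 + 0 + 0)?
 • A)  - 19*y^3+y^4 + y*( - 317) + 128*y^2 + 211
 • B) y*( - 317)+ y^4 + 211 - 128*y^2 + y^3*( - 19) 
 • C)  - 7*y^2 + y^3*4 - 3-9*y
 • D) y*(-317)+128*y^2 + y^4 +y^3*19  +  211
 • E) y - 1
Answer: A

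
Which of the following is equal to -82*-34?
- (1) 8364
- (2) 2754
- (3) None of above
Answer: 3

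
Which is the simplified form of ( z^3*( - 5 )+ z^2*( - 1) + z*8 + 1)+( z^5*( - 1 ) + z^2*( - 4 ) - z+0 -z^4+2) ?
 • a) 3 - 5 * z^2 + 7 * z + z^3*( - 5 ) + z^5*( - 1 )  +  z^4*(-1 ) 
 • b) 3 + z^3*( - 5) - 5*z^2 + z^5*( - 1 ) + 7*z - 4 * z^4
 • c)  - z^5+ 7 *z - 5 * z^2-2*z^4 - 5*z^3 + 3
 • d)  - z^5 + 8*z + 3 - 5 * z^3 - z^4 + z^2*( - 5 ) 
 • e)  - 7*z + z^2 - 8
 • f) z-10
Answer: a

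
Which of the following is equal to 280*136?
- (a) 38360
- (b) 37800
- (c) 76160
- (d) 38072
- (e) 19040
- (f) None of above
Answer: f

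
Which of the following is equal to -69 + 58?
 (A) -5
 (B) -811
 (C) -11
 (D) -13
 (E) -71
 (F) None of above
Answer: C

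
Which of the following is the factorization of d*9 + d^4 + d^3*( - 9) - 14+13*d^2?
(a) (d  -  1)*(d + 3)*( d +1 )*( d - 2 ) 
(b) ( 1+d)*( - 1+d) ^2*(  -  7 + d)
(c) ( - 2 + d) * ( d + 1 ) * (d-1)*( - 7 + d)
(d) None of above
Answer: c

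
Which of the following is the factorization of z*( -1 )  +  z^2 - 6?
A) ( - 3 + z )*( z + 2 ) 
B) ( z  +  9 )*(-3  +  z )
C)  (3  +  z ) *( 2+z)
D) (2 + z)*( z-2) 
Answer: A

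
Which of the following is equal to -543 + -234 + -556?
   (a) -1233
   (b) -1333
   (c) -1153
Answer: b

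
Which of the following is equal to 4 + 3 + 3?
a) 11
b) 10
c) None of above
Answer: b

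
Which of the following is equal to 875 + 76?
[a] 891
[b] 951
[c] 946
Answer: b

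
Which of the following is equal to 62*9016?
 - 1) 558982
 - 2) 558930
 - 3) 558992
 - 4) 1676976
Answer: 3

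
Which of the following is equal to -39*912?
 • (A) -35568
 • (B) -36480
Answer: A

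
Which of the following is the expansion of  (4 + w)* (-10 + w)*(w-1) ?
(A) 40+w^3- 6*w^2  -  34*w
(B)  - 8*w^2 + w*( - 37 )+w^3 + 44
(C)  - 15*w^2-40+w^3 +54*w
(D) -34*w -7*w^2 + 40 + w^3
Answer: D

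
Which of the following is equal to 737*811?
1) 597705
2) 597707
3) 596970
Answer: 2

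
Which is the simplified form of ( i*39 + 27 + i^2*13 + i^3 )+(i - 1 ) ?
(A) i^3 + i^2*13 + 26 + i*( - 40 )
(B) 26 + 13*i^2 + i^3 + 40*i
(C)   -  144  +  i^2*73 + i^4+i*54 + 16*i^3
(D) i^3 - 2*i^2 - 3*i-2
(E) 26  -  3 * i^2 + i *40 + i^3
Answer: B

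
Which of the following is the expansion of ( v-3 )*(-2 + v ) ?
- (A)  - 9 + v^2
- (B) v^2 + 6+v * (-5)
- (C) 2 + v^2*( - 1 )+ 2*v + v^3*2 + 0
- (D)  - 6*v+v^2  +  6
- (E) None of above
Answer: B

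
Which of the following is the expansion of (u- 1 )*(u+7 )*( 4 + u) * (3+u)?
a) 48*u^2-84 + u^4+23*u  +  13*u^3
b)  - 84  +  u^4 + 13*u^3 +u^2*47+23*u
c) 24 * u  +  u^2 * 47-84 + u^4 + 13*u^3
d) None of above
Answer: b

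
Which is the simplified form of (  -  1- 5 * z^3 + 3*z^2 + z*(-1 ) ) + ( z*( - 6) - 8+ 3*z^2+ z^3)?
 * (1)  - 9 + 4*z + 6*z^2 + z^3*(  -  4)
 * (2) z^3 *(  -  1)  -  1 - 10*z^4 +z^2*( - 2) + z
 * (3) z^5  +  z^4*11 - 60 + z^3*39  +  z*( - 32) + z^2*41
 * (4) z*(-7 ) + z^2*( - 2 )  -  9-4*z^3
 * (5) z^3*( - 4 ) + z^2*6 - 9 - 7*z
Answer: 5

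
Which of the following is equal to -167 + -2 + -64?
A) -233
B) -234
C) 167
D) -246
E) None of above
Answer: A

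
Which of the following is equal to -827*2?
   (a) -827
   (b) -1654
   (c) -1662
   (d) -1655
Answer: b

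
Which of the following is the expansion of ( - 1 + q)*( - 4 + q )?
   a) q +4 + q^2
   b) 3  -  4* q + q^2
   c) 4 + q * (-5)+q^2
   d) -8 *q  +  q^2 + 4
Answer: c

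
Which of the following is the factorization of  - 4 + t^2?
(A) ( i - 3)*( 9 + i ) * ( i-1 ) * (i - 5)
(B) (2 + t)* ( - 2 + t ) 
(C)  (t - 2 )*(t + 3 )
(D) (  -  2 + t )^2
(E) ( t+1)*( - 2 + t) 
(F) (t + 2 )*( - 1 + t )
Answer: B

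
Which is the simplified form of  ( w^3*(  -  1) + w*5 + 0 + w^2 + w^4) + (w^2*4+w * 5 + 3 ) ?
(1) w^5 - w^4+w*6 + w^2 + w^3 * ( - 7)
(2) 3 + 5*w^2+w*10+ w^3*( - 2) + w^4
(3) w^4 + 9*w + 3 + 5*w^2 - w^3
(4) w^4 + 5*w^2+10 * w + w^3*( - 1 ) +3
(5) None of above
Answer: 4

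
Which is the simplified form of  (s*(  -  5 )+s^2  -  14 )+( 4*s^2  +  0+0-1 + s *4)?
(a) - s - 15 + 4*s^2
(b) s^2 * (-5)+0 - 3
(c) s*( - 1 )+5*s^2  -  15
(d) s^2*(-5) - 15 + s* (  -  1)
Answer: c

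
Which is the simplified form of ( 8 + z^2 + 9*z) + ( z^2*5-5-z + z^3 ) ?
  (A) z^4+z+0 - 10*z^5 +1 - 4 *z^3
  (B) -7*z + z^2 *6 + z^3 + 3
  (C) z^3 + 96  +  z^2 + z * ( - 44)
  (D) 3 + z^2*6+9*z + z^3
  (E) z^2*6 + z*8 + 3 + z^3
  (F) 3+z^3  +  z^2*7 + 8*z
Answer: E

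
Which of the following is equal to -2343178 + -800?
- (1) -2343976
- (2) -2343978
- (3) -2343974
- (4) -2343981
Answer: 2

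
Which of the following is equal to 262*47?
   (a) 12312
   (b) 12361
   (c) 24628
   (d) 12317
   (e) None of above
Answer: e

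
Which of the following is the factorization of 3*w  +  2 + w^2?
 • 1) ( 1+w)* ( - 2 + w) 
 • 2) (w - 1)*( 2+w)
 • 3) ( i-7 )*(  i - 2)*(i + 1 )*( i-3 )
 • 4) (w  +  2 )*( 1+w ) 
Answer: 4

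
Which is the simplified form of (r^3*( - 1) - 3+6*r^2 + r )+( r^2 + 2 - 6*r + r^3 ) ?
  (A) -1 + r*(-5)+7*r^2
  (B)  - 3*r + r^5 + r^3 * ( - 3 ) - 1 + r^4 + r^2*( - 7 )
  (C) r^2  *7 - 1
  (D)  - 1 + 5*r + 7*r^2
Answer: A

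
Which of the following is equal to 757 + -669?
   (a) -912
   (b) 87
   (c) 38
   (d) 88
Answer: d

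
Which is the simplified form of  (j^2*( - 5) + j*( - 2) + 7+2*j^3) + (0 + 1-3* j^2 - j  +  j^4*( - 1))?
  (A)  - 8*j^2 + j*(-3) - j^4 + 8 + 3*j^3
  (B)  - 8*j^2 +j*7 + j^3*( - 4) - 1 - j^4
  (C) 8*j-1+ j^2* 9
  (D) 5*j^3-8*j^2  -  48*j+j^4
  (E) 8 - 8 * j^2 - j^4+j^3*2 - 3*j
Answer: E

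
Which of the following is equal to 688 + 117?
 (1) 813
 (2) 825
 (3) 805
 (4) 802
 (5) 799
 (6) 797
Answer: 3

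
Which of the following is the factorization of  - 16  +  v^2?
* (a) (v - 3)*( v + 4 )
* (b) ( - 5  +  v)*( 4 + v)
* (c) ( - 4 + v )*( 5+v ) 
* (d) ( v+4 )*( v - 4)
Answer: d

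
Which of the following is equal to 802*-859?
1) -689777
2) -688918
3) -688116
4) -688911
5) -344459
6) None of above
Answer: 2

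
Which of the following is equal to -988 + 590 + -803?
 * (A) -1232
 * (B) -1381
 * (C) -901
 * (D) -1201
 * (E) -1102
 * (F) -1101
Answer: D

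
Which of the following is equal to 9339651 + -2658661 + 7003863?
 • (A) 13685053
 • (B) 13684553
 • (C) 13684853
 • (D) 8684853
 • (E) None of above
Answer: C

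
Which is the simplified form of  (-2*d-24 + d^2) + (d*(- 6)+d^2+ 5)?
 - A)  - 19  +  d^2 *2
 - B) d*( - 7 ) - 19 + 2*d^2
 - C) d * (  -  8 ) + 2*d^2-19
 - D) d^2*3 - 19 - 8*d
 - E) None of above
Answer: C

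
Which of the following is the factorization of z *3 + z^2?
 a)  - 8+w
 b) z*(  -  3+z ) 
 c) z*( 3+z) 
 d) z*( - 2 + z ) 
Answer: c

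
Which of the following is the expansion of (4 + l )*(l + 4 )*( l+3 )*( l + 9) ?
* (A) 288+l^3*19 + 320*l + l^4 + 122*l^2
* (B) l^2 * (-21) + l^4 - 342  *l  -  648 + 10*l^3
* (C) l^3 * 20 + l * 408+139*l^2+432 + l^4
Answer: C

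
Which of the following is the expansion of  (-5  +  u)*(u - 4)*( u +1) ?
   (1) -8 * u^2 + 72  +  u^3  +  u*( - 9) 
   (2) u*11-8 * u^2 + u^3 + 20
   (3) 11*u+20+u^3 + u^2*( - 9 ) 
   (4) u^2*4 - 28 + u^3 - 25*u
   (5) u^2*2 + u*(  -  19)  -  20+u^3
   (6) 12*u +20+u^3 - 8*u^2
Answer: 2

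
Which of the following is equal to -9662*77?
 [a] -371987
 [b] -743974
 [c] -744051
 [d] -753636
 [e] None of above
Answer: b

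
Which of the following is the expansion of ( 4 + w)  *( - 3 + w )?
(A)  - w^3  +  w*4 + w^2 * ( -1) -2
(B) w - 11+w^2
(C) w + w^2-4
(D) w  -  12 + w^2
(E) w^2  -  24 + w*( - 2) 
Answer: D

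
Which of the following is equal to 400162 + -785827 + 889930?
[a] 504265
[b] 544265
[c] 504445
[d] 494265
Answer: a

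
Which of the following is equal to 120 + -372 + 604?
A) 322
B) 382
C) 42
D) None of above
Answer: D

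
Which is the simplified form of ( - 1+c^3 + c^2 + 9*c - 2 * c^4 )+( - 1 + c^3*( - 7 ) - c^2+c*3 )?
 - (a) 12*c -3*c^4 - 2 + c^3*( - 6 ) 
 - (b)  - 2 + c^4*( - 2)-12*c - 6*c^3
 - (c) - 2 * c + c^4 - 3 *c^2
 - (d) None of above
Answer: d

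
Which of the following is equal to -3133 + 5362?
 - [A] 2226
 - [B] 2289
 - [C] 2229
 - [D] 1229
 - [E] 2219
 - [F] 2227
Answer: C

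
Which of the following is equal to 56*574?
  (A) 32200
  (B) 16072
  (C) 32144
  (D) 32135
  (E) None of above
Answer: C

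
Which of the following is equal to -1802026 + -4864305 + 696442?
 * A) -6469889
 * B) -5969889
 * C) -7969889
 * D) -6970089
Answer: B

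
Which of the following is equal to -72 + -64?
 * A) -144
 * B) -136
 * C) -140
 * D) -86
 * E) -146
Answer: B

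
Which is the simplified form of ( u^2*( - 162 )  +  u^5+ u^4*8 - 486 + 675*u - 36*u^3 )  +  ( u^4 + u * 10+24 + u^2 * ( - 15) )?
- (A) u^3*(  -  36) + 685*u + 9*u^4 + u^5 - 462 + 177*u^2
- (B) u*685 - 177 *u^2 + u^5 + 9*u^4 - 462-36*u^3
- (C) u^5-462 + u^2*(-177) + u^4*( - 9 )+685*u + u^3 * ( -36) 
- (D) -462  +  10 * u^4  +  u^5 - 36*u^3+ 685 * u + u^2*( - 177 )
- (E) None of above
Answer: B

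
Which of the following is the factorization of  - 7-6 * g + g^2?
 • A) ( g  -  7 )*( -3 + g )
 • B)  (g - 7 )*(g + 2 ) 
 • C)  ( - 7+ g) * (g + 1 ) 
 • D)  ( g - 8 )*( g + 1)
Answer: C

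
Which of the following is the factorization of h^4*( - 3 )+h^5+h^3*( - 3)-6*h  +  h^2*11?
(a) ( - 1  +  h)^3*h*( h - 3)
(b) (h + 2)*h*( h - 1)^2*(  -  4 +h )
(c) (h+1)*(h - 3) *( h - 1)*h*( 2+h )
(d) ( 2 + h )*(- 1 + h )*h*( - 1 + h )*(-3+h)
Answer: d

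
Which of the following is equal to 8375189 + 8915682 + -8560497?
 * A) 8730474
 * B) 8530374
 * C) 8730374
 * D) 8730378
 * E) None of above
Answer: C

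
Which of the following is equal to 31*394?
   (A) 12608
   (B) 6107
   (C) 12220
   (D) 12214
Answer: D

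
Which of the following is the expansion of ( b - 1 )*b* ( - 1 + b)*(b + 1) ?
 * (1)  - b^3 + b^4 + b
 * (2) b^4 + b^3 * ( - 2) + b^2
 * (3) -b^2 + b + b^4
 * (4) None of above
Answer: 4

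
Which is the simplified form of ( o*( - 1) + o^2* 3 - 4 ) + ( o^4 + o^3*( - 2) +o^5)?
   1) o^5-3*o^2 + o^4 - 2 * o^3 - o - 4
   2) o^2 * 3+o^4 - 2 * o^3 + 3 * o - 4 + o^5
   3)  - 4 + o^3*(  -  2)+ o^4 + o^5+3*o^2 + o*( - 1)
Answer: 3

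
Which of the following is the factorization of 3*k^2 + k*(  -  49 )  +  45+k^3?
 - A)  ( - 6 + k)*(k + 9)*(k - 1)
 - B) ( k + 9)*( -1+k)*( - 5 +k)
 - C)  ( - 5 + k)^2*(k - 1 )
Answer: B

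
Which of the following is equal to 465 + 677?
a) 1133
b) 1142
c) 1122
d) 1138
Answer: b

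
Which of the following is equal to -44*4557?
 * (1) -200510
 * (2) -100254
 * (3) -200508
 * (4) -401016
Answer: 3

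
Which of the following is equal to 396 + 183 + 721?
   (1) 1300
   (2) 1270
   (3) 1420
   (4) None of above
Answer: 1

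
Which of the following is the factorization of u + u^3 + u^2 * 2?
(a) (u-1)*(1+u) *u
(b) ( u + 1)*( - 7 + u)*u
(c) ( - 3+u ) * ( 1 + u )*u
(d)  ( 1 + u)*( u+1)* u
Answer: d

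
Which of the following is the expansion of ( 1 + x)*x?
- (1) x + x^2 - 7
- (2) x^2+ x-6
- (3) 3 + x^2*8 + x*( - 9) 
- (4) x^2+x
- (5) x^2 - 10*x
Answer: 4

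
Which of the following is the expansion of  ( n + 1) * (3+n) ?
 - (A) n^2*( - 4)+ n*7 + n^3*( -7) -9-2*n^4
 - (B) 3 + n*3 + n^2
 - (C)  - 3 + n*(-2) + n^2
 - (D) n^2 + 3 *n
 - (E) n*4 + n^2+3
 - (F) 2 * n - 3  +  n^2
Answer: E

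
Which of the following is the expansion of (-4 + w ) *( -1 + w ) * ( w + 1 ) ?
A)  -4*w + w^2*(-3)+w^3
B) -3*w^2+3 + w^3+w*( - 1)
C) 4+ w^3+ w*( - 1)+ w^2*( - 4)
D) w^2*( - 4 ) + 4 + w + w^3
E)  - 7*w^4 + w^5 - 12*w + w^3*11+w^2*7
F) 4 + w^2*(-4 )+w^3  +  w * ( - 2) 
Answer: C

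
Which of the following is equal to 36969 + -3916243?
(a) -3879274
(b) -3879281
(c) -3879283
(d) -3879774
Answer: a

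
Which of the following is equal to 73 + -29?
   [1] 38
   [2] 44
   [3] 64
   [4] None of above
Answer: 2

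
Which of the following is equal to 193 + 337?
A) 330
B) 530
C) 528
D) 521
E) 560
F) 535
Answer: B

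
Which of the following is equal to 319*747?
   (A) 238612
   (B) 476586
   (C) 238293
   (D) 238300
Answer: C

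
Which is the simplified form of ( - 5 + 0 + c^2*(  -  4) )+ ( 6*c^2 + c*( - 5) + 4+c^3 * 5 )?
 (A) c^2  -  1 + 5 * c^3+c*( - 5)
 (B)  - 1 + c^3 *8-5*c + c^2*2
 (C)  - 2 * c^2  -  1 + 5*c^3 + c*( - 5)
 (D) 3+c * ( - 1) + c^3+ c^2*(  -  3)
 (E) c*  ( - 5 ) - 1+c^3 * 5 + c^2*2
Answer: E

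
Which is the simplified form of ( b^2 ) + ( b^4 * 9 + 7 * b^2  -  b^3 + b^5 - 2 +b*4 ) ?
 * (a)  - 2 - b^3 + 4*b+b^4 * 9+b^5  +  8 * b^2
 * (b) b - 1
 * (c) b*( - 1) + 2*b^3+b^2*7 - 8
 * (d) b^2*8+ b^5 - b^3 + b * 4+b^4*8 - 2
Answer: a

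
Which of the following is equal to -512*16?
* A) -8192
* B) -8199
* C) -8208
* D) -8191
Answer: A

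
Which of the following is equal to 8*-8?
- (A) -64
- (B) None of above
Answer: A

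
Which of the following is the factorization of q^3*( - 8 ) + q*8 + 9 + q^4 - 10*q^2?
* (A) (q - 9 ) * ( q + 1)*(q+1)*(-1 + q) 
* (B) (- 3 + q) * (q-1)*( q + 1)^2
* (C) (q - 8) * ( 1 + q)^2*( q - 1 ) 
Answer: A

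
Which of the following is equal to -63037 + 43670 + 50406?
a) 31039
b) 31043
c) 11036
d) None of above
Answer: a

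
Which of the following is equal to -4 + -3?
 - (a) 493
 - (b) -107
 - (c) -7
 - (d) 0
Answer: c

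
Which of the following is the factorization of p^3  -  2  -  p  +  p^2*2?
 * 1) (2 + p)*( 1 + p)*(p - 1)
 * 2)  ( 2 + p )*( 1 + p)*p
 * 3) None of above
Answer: 1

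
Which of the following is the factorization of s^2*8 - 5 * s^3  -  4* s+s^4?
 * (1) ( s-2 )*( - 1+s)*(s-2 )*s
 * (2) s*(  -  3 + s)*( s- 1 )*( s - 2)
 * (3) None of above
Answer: 1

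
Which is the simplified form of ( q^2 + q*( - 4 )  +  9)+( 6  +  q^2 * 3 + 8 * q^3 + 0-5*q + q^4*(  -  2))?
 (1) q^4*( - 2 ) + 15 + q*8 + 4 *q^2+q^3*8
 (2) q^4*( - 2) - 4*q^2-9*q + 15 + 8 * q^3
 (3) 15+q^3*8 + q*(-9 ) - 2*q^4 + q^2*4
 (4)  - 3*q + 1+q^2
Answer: 3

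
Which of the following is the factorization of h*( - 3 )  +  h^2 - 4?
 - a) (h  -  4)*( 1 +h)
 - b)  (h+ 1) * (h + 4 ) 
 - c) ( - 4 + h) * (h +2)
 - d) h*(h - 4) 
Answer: a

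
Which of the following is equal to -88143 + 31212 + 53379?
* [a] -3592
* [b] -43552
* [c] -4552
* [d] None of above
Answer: d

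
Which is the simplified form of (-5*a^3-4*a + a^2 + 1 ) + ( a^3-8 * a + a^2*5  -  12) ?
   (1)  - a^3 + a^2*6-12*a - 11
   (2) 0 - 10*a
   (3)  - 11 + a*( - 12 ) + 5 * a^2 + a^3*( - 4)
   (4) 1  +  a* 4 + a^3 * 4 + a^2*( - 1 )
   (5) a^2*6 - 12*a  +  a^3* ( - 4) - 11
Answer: 5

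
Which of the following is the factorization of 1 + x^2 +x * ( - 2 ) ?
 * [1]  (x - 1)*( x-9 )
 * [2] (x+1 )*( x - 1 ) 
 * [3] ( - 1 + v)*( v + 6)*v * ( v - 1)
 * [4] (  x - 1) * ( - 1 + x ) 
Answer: 4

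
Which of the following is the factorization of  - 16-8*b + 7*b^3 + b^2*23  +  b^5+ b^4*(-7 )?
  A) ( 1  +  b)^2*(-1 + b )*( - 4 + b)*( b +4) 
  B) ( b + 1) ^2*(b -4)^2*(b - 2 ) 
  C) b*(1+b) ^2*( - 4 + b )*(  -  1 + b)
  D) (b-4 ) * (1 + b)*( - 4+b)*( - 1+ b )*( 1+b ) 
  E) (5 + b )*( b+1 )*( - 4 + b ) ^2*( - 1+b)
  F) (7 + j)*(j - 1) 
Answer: D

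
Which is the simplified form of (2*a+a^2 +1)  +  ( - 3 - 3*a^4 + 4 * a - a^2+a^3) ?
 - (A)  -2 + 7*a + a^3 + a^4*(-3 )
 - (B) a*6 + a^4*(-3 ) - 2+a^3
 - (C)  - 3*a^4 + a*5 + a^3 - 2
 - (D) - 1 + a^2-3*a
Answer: B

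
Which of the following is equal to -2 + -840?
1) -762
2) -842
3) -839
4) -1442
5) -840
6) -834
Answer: 2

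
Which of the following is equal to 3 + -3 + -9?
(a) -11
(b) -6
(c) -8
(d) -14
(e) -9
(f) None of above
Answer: e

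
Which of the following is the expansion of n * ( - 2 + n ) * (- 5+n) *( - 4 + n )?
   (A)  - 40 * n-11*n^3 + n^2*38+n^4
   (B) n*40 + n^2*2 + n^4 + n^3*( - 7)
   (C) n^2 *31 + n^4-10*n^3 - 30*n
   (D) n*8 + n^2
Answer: A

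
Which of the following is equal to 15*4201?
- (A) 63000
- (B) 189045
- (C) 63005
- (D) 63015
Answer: D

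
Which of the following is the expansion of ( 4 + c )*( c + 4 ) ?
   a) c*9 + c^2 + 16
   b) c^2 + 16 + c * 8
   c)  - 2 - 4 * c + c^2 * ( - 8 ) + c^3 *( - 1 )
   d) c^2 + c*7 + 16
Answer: b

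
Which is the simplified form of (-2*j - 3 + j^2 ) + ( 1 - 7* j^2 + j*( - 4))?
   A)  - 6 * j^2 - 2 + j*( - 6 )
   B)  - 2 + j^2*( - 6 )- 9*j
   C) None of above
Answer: A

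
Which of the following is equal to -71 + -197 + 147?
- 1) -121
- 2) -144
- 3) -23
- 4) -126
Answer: 1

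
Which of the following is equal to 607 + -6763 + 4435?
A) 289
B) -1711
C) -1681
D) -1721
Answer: D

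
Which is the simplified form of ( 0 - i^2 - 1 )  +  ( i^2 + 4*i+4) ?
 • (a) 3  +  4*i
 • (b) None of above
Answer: a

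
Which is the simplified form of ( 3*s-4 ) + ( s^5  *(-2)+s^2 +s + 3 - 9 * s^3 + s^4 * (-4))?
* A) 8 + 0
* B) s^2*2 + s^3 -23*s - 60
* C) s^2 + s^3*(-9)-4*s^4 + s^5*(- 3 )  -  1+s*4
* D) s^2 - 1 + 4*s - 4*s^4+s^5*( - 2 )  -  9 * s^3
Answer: D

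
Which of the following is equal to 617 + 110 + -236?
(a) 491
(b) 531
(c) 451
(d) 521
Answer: a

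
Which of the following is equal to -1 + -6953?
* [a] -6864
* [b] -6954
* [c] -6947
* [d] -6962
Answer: b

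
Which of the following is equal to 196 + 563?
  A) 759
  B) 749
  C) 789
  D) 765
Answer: A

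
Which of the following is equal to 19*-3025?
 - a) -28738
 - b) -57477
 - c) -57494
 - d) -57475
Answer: d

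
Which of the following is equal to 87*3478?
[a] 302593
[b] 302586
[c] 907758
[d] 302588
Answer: b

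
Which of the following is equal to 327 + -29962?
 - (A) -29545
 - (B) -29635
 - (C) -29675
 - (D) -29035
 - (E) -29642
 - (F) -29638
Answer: B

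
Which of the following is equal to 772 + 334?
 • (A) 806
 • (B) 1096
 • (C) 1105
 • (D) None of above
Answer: D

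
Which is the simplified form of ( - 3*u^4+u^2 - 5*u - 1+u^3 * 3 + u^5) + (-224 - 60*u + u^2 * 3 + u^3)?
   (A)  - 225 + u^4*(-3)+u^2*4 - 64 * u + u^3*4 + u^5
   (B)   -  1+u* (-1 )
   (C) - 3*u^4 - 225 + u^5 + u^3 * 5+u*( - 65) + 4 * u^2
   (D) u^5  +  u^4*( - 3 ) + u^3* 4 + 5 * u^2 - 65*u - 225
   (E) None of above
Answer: E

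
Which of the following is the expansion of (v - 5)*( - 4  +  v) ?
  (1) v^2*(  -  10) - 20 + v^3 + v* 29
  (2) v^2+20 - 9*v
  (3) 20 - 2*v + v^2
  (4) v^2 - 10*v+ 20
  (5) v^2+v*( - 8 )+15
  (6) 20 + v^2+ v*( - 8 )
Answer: 2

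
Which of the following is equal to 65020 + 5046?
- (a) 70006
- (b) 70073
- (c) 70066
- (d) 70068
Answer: c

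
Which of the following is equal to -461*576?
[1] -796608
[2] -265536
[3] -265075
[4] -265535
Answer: 2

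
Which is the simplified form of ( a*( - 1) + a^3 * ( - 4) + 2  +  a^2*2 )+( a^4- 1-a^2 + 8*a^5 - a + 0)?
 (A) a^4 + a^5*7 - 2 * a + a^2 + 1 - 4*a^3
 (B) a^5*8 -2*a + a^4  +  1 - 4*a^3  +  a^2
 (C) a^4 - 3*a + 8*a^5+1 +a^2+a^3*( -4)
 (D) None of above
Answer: B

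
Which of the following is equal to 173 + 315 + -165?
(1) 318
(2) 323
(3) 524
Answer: 2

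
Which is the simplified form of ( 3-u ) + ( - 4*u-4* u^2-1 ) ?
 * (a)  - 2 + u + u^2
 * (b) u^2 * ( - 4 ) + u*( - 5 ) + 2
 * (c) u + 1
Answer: b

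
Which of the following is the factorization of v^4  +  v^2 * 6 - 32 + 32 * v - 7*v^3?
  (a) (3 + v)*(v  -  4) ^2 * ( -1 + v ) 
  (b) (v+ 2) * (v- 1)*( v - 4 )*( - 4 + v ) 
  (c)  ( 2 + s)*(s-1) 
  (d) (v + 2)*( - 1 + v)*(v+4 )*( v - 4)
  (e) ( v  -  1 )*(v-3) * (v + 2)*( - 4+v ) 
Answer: b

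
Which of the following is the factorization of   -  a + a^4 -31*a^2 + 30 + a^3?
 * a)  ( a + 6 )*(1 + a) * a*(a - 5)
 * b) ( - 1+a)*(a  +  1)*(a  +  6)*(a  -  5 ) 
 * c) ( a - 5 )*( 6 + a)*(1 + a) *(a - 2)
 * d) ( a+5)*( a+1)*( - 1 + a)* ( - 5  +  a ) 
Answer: b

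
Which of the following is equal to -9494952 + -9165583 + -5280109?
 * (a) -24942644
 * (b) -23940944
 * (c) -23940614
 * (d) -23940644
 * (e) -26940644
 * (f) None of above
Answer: d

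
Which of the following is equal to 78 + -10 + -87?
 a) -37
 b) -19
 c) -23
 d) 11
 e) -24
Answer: b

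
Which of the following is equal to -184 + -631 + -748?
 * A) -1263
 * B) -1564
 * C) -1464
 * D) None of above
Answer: D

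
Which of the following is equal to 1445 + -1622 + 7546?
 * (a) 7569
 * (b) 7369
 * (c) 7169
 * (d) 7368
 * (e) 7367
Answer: b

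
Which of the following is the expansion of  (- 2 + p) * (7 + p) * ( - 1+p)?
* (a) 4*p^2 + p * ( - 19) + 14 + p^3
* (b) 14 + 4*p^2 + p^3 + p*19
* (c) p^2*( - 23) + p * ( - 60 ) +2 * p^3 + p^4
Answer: a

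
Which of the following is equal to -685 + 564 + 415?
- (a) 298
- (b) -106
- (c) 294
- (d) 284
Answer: c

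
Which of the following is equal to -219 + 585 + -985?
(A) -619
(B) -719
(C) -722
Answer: A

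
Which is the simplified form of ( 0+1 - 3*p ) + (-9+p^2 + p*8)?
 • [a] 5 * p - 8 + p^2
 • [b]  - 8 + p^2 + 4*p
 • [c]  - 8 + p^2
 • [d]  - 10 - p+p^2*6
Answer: a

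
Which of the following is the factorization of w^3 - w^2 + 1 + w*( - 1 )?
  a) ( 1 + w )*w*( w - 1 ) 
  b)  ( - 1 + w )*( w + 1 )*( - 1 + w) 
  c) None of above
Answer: b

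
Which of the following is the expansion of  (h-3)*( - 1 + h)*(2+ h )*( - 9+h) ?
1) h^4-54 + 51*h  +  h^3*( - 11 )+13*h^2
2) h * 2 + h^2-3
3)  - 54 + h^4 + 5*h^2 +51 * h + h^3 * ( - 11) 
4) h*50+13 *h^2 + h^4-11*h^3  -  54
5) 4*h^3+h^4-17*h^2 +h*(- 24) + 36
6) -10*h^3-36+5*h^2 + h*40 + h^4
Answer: 1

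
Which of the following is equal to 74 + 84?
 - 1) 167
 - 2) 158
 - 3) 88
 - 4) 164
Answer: 2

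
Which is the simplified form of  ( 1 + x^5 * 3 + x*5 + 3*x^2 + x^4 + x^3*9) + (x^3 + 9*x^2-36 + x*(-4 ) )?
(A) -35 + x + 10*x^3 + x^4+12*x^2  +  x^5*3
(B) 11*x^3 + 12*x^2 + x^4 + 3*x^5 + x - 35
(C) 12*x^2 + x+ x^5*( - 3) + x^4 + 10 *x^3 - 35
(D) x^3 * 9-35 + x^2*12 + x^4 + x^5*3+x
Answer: A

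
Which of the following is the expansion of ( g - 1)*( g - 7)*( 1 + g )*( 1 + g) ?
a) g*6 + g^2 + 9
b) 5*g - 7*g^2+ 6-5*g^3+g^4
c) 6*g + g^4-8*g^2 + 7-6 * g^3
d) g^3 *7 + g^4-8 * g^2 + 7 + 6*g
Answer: c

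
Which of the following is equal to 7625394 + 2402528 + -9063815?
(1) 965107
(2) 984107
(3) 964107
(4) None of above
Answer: 3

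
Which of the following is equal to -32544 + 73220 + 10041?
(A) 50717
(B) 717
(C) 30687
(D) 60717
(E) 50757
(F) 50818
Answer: A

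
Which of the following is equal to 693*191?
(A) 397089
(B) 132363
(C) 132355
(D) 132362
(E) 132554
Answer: B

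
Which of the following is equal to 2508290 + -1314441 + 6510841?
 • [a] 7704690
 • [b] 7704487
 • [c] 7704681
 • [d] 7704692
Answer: a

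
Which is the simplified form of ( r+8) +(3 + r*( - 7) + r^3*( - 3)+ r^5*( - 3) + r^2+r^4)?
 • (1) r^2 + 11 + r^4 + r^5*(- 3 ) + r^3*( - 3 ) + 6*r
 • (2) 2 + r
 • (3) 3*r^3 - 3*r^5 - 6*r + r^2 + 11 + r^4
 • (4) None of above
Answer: 4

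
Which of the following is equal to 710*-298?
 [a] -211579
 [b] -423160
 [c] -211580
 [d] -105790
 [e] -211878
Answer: c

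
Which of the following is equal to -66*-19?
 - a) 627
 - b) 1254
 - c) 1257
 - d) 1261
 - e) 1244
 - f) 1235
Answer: b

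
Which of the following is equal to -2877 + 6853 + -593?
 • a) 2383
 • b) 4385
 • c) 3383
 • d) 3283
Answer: c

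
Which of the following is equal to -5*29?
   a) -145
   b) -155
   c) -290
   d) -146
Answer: a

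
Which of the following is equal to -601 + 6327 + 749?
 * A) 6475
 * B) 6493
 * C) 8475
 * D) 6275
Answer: A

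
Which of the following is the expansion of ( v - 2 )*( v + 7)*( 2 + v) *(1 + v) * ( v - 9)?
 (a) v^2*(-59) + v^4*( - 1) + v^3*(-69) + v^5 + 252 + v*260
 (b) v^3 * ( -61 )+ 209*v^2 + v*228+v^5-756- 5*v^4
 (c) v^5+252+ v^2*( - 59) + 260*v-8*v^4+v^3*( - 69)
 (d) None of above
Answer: a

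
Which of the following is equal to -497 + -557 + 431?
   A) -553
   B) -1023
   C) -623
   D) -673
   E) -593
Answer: C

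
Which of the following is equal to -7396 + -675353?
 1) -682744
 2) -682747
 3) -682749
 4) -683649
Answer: 3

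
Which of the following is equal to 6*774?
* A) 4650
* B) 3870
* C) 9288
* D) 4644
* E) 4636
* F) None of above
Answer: D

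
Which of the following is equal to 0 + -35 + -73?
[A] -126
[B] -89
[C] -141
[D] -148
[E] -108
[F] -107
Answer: E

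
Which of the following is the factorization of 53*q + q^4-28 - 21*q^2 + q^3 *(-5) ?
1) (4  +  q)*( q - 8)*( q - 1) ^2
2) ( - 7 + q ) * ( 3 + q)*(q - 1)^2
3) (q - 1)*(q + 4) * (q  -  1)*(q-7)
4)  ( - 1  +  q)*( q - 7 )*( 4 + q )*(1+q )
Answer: 3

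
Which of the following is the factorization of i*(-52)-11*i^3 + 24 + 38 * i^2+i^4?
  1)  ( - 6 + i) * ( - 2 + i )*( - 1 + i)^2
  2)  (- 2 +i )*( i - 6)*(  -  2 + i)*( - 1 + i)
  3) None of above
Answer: 2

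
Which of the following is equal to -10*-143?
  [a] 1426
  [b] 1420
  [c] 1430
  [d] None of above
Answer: c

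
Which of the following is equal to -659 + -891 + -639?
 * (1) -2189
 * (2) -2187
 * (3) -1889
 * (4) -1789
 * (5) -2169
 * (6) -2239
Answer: 1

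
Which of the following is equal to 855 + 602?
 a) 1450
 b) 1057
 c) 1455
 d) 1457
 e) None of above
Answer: d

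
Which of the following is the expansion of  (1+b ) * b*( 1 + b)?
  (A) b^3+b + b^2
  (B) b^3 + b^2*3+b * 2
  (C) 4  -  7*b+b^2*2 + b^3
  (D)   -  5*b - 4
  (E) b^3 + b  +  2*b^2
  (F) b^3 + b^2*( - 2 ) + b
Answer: E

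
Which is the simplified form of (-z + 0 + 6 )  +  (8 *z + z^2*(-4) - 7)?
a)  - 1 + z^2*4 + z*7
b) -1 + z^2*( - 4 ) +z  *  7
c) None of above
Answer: b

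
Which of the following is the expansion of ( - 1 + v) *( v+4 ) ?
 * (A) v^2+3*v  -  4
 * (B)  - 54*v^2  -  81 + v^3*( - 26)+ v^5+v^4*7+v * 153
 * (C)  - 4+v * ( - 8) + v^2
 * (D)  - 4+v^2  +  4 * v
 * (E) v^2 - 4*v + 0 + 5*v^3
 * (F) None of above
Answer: A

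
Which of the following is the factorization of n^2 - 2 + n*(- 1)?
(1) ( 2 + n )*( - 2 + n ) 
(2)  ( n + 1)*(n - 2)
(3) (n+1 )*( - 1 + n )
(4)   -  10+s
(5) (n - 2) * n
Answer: 2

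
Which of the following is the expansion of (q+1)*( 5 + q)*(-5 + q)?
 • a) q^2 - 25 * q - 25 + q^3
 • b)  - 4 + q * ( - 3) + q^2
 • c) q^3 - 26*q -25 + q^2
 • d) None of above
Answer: a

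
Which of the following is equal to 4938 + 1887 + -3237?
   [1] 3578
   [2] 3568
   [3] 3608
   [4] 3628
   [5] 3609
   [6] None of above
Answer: 6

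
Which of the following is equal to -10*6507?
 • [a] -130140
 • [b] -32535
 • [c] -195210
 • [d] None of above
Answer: d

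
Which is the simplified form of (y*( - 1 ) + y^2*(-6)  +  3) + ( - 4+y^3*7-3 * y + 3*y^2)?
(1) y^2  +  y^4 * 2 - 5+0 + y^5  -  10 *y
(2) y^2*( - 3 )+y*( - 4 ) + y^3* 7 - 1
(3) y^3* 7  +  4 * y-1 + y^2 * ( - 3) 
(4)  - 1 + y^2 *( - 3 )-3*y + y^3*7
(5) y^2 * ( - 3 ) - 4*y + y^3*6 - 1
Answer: 2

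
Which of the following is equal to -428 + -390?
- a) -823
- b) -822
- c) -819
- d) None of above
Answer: d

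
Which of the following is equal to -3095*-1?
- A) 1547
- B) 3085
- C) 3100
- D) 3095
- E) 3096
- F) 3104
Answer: D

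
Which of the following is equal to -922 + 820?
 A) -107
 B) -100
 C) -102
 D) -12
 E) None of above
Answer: C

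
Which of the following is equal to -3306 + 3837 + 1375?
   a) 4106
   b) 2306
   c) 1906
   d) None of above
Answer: c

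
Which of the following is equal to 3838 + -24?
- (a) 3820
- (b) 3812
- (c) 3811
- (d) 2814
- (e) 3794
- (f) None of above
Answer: f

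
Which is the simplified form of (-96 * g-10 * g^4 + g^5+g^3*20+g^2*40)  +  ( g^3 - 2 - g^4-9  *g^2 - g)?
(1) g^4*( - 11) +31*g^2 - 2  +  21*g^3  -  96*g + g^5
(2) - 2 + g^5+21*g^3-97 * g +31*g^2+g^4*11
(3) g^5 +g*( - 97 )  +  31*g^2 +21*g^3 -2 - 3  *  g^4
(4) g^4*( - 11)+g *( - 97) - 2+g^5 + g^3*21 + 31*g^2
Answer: 4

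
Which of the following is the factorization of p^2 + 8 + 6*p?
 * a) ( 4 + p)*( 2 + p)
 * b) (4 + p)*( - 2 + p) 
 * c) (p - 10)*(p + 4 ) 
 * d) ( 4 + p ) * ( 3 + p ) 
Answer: a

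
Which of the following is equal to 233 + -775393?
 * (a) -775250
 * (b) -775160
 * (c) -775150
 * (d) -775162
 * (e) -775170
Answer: b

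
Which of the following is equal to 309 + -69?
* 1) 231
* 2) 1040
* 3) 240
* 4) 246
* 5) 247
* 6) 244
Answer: 3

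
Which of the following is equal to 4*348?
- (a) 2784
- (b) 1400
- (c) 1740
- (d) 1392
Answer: d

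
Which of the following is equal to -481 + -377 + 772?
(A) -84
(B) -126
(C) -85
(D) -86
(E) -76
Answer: D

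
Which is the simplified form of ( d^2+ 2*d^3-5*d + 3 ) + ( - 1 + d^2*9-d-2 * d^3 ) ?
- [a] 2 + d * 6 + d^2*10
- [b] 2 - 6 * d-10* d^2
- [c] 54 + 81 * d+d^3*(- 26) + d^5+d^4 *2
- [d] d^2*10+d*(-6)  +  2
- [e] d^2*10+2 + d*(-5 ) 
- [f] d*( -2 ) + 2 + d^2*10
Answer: d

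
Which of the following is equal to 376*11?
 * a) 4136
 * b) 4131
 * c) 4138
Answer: a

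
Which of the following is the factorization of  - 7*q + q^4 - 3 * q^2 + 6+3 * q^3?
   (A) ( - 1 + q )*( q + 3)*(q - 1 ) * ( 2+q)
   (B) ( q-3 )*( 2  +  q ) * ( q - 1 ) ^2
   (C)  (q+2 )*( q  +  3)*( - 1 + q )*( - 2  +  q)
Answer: A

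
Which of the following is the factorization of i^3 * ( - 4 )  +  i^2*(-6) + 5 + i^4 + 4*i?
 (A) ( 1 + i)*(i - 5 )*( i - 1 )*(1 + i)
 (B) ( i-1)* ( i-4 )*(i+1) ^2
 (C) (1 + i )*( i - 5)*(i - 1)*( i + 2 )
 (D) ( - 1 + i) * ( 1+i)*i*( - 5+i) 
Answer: A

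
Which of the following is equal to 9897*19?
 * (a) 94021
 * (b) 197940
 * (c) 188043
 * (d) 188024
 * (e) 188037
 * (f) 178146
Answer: c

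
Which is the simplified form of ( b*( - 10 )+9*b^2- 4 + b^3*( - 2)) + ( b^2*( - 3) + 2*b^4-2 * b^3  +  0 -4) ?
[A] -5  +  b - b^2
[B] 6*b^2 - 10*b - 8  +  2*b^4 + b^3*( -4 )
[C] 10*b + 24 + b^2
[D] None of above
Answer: B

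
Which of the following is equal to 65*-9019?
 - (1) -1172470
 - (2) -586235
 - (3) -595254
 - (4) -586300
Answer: 2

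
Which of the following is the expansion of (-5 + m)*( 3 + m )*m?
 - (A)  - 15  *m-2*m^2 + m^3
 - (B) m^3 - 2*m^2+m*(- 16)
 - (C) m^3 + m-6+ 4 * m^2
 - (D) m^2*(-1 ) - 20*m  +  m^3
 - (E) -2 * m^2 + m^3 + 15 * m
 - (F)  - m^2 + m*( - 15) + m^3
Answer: A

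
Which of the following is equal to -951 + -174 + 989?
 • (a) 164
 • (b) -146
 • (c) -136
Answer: c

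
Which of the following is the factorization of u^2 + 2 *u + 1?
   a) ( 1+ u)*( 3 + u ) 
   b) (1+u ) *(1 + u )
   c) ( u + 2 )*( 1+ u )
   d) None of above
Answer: b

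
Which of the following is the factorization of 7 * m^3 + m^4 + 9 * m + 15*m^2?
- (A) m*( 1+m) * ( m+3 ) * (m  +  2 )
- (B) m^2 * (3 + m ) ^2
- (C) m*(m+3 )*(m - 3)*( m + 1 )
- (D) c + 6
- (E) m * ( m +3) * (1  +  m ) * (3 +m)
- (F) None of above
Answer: E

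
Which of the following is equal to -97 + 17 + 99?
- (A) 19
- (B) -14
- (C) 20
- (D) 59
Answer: A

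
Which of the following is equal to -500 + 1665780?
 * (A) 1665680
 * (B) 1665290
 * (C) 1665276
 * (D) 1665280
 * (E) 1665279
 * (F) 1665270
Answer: D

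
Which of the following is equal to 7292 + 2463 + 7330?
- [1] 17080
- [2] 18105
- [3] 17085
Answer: 3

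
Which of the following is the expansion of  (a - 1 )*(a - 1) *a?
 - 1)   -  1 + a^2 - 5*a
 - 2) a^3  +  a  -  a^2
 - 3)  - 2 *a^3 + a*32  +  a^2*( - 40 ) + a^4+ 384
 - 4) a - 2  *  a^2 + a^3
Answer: 4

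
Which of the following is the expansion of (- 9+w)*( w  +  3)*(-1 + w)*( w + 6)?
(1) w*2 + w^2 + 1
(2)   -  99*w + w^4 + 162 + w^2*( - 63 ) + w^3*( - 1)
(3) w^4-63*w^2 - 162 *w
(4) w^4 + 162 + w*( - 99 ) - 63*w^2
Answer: 2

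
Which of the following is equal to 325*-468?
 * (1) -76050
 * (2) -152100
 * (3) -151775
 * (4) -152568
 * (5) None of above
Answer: 2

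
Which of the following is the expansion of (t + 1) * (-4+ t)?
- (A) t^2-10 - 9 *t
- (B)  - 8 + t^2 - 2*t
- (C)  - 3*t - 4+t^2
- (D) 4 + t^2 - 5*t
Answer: C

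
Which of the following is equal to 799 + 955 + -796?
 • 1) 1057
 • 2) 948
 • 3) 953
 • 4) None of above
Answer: 4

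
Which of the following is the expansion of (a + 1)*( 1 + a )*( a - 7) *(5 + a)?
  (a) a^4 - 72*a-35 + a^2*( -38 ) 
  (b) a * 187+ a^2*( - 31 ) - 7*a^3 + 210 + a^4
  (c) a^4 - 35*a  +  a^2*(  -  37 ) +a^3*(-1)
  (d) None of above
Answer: a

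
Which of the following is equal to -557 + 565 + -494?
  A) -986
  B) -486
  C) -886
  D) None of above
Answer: B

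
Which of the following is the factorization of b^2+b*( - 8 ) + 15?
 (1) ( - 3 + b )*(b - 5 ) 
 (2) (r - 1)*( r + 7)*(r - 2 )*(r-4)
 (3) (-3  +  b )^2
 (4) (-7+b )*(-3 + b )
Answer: 1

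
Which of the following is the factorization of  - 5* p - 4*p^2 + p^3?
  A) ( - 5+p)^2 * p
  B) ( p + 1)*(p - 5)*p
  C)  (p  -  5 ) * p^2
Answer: B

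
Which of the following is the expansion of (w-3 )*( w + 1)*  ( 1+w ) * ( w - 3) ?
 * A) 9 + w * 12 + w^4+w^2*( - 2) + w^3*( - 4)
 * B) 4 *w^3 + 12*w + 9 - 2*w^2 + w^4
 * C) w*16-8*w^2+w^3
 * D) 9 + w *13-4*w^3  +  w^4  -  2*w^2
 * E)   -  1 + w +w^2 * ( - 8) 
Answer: A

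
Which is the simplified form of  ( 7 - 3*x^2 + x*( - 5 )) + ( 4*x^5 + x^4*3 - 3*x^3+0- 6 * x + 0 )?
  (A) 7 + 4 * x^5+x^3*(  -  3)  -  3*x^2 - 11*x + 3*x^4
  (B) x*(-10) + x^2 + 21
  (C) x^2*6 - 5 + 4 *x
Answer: A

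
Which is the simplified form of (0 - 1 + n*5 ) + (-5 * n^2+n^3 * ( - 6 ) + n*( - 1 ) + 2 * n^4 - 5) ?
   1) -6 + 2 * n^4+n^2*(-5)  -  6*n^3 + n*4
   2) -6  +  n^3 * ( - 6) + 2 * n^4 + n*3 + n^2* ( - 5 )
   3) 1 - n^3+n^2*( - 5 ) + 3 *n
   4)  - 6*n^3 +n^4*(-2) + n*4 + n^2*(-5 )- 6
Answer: 1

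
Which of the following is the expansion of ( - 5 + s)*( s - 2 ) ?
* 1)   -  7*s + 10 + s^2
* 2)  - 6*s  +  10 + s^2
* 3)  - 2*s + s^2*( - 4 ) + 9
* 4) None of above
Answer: 1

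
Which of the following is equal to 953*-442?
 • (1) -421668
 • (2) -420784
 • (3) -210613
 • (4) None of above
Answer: 4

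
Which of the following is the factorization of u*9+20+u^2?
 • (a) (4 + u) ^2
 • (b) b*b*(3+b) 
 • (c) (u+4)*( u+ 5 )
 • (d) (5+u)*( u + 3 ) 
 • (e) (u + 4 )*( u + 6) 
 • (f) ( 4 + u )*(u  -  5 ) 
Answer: c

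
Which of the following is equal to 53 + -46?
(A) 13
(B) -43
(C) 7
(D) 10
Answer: C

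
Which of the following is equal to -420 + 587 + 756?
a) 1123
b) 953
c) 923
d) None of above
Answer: c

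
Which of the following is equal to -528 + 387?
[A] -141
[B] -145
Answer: A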